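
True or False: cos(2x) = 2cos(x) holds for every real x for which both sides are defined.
False.

Claim: cos(2x) = 2cos(x).
Test a specific point where both sides are defined: x = 2π/3.
LHS = cos(2x) ≈ -0.5000
RHS = 2cos(x) ≈ -1.0000
Since -0.5000 ≠ -1.0000, the equation fails at this point, so it cannot hold for every real x for which both sides are defined.
The correct double-angle formula is cos(2x) = cos²x - sin²x.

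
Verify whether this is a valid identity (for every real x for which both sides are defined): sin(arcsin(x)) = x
Claim: sin(arcsin(x)) = x.
Reasoning: For -1 ≤ x ≤ 1 (where arcsin is defined), arcsin(x) is by definition an angle whose sine equals x. Taking the sine of that angle returns x. (Note the other order, arcsin(sin x) = x, is NOT an identity.)
So the two sides agree for every real x for which both sides are defined.

Conclusion: Yes, this is an identity.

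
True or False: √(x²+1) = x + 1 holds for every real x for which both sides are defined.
False.

Claim: √(x²+1) = x + 1.
Test a specific point where both sides are defined: x = -1.
LHS = √(x²+1) ≈ 1.4142
RHS = x + 1 ≈ 0.0000
Since 1.4142 ≠ 0.0000, the equation fails at this point, so it cannot hold for every real x for which both sides are defined.
(x+1)² = x² + 2x + 1 ≠ x² + 1 unless x = 0.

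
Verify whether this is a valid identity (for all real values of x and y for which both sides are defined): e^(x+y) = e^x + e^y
Claim: e^(x+y) = e^x + e^y.
Test a specific point where both sides are defined: x = 1, y = 1.
LHS = e^(x+y) ≈ 7.3891
RHS = e^x + e^y ≈ 5.4366
Since 7.3891 ≠ 5.4366, the equation fails at this point, so it cannot hold for all real values of x and y for which both sides are defined.
The correct rule is e^(x+y) = e^x · e^y (a product, not a sum).

Conclusion: No, this is NOT an identity.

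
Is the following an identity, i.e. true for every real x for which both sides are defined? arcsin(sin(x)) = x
No, this is NOT an identity.

Claim: arcsin(sin(x)) = x.
Test a specific point where both sides are defined: x = 3π/4.
LHS = arcsin(sin(x)) ≈ 0.7854
RHS = x ≈ 2.3562
Since 0.7854 ≠ 2.3562, the equation fails at this point, so it cannot hold for every real x for which both sides are defined.
arcsin only returns values in [-π/2, π/2], so arcsin(sin(x)) = x holds only for x in that interval, not for all real x.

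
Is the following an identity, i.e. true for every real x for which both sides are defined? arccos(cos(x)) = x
No, this is NOT an identity.

Claim: arccos(cos(x)) = x.
Test a specific point where both sides are defined: x = -π/6.
LHS = arccos(cos(x)) ≈ 0.5236
RHS = x ≈ -0.5236
Since 0.5236 ≠ -0.5236, the equation fails at this point, so it cannot hold for every real x for which both sides are defined.
arccos only returns values in [0, π], so arccos(cos(x)) = x holds only for x in that interval, not for all real x.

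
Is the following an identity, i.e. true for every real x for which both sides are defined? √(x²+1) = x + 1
No, this is NOT an identity.

Claim: √(x²+1) = x + 1.
Test a specific point where both sides are defined: x = 3.
LHS = √(x²+1) ≈ 3.1623
RHS = x + 1 ≈ 4.0000
Since 3.1623 ≠ 4.0000, the equation fails at this point, so it cannot hold for every real x for which both sides are defined.
(x+1)² = x² + 2x + 1 ≠ x² + 1 unless x = 0.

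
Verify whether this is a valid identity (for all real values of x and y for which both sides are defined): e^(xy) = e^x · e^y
No, this is NOT an identity.

Claim: e^(xy) = e^x · e^y.
Test a specific point where both sides are defined: x = 2, y = -3.
LHS = e^(xy) ≈ 0.0025
RHS = e^x · e^y ≈ 0.3679
Since 0.0025 ≠ 0.3679, the equation fails at this point, so it cannot hold for all real values of x and y for which both sides are defined.
e^x · e^y = e^(x+y), not e^(xy).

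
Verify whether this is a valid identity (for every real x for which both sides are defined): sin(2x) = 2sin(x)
Claim: sin(2x) = 2sin(x).
Test a specific point where both sides are defined: x = -π/3.
LHS = sin(2x) ≈ -0.8660
RHS = 2sin(x) ≈ -1.7321
Since -0.8660 ≠ -1.7321, the equation fails at this point, so it cannot hold for every real x for which both sides are defined.
The correct double-angle formula is sin(2x) = 2sin(x)cos(x).

Conclusion: No, this is NOT an identity.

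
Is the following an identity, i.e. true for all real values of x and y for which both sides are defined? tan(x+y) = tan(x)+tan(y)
No, this is NOT an identity.

Claim: tan(x+y) = tan(x)+tan(y).
Test a specific point where both sides are defined: x = 3π/4, y = π/3.
LHS = tan(x+y) ≈ 0.2679
RHS = tan(x)+tan(y) ≈ 0.7321
Since 0.2679 ≠ 0.7321, the equation fails at this point, so it cannot hold for all real values of x and y for which both sides are defined.
The correct formula is tan(x+y) = (tan(x) + tan(y))/(1 - tan(x)tan(y)).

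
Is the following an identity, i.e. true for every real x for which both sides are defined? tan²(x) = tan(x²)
No, this is NOT an identity.

Claim: tan²(x) = tan(x²).
Test a specific point where both sides are defined: x = -π/4.
LHS = tan²(x) ≈ 1.0000
RHS = tan(x²) ≈ 0.7092
Since 1.0000 ≠ 0.7092, the equation fails at this point, so it cannot hold for every real x for which both sides are defined.
tan²(x) means (tan x)², squaring the output; tan(x²) squares the input. These are different functions.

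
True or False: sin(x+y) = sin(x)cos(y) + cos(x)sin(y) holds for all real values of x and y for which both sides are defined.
Claim: sin(x+y) = sin(x)cos(y) + cos(x)sin(y).
Reasoning: By Euler's formula e^(i(x+y)) = e^(ix)·e^(iy) = (cos x + i·sin x)(cos y + i·sin y). The imaginary part of the left side is sin(x+y); the imaginary part of the product is sin(x)cos(y) + cos(x)sin(y).
So the two sides agree for all real values of x and y for which both sides are defined.

Conclusion: True.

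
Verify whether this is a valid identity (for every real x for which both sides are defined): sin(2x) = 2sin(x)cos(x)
Yes, this is an identity.

Claim: sin(2x) = 2sin(x)cos(x).
Reasoning: Put y = x in the addition formula sin(x+y) = sin(x)cos(y) + cos(x)sin(y): sin(2x) = sin(x)cos(x) + cos(x)sin(x) = 2sin(x)cos(x).
So the two sides agree for every real x for which both sides are defined.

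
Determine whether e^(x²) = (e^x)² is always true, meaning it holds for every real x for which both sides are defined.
No, this is NOT an identity.

Claim: e^(x²) = (e^x)².
Test a specific point where both sides are defined: x = -1.
LHS = e^(x²) ≈ 2.7183
RHS = (e^x)² ≈ 0.1353
Since 2.7183 ≠ 0.1353, the equation fails at this point, so it cannot hold for every real x for which both sides are defined.
(e^x)² = e^(2x), and 2x ≠ x² in general.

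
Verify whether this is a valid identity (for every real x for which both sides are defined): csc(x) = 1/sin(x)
Claim: csc(x) = 1/sin(x).
Reasoning: csc(x) is by definition the reciprocal of sin(x), wherever sin(x) ≠ 0.
So the two sides agree for every real x for which both sides are defined.

Conclusion: Yes, this is an identity.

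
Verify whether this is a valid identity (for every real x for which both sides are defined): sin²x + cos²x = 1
Yes, this is an identity.

Claim: sin²x + cos²x = 1.
Reasoning: The point (cos x, sin x) lies on the unit circle X² + Y² = 1, so cos²x + sin²x = 1 for every real x.
So the two sides agree for every real x for which both sides are defined.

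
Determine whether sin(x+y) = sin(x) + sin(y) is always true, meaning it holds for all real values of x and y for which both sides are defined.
Claim: sin(x+y) = sin(x) + sin(y).
Test a specific point where both sides are defined: x = -π/6, y = π.
LHS = sin(x+y) ≈ 0.5000
RHS = sin(x) + sin(y) ≈ -0.5000
Since 0.5000 ≠ -0.5000, the equation fails at this point, so it cannot hold for all real values of x and y for which both sides are defined.
The correct expansion is sin(x+y) = sin(x)cos(y) + cos(x)sin(y); sine is not additive.

Conclusion: No, this is NOT an identity.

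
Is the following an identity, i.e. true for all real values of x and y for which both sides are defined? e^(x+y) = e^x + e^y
No, this is NOT an identity.

Claim: e^(x+y) = e^x + e^y.
Test a specific point where both sides are defined: x = 3/2, y = 2.
LHS = e^(x+y) ≈ 33.1155
RHS = e^x + e^y ≈ 11.8707
Since 33.1155 ≠ 11.8707, the equation fails at this point, so it cannot hold for all real values of x and y for which both sides are defined.
The correct rule is e^(x+y) = e^x · e^y (a product, not a sum).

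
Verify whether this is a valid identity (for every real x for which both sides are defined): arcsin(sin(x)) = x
No, this is NOT an identity.

Claim: arcsin(sin(x)) = x.
Test a specific point where both sides are defined: x = π.
LHS = arcsin(sin(x)) ≈ 0.0000
RHS = x ≈ 3.1416
Since 0.0000 ≠ 3.1416, the equation fails at this point, so it cannot hold for every real x for which both sides are defined.
arcsin only returns values in [-π/2, π/2], so arcsin(sin(x)) = x holds only for x in that interval, not for all real x.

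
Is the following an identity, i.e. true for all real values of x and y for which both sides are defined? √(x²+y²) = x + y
No, this is NOT an identity.

Claim: √(x²+y²) = x + y.
Test a specific point where both sides are defined: x = -3, y = -3.
LHS = √(x²+y²) ≈ 4.2426
RHS = x + y ≈ -6.0000
Since 4.2426 ≠ -6.0000, the equation fails at this point, so it cannot hold for all real values of x and y for which both sides are defined.
(x+y)² = x² + 2xy + y², not x² + y², so the square root does not split this way.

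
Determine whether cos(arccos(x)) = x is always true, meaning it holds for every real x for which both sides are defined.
Yes, this is an identity.

Claim: cos(arccos(x)) = x.
Reasoning: For -1 ≤ x ≤ 1 (where arccos is defined), arccos(x) is by definition an angle whose cosine equals x. Taking the cosine of that angle returns x. (Note the other order, arccos(cos x) = x, is NOT an identity.)
So the two sides agree for every real x for which both sides are defined.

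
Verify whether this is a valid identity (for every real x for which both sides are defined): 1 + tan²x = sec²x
Claim: 1 + tan²x = sec²x.
Reasoning: Start from sin²x + cos²x = 1 and divide every term by cos²x (allowed wherever tan x and sec x are defined): tan²x + 1 = 1/cos²x = sec²x.
So the two sides agree for every real x for which both sides are defined.

Conclusion: Yes, this is an identity.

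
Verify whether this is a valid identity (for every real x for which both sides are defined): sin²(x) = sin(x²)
No, this is NOT an identity.

Claim: sin²(x) = sin(x²).
Test a specific point where both sides are defined: x = -π/3.
LHS = sin²(x) ≈ 0.7500
RHS = sin(x²) ≈ 0.8897
Since 0.7500 ≠ 0.8897, the equation fails at this point, so it cannot hold for every real x for which both sides are defined.
sin²(x) means (sin x)², squaring the output; sin(x²) squares the input. These are different functions.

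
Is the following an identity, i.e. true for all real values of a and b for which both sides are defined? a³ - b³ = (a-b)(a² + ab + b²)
Claim: a³ - b³ = (a-b)(a² + ab + b²).
Reasoning: Expand the right side: (a-b)(a² + ab + b²) = a³ + a²b + ab² - a²b - ab² - b³ = a³ - b³ (the middle terms cancel in pairs).
So the two sides agree for all real values of a and b for which both sides are defined.

Conclusion: Yes, this is an identity.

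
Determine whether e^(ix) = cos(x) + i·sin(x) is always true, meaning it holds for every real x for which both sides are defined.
Claim: e^(ix) = cos(x) + i·sin(x).
Reasoning: Euler's formula. Expand e^(ix) = Σ (ix)^k / k!. Since i² = -1, the even-k terms are Σ (-1)^m x^(2m)/(2m)! = cos(x) and the odd-k terms are i · Σ (-1)^m x^(2m+1)/(2m+1)! = i·sin(x).
So the two sides agree for every real x for which both sides are defined.

Conclusion: Yes, this is an identity.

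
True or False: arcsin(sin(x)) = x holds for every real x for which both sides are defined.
Claim: arcsin(sin(x)) = x.
Test a specific point where both sides are defined: x = 3π/4.
LHS = arcsin(sin(x)) ≈ 0.7854
RHS = x ≈ 2.3562
Since 0.7854 ≠ 2.3562, the equation fails at this point, so it cannot hold for every real x for which both sides are defined.
arcsin only returns values in [-π/2, π/2], so arcsin(sin(x)) = x holds only for x in that interval, not for all real x.

Conclusion: False.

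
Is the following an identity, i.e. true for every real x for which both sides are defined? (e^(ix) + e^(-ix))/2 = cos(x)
Yes, this is an identity.

Claim: (e^(ix) + e^(-ix))/2 = cos(x).
Reasoning: By Euler's formula e^(ix) = cos(x) + i·sin(x) and e^(-ix) = cos(x) - i·sin(x). Adding cancels the sine terms: e^(ix) + e^(-ix) = 2cos(x); divide by 2.
So the two sides agree for every real x for which both sides are defined.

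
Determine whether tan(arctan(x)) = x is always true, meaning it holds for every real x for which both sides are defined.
Yes, this is an identity.

Claim: tan(arctan(x)) = x.
Reasoning: For every real x, arctan(x) is by definition the angle in (-π/2, π/2) whose tangent equals x. Taking the tangent of that angle returns x.
So the two sides agree for every real x for which both sides are defined.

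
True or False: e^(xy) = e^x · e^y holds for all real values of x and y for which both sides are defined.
False.

Claim: e^(xy) = e^x · e^y.
Test a specific point where both sides are defined: x = 1, y = -3.
LHS = e^(xy) ≈ 0.0498
RHS = e^x · e^y ≈ 0.1353
Since 0.0498 ≠ 0.1353, the equation fails at this point, so it cannot hold for all real values of x and y for which both sides are defined.
e^x · e^y = e^(x+y), not e^(xy).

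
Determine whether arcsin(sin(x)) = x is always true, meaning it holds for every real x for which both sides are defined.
Claim: arcsin(sin(x)) = x.
Test a specific point where both sides are defined: x = π.
LHS = arcsin(sin(x)) ≈ 0.0000
RHS = x ≈ 3.1416
Since 0.0000 ≠ 3.1416, the equation fails at this point, so it cannot hold for every real x for which both sides are defined.
arcsin only returns values in [-π/2, π/2], so arcsin(sin(x)) = x holds only for x in that interval, not for all real x.

Conclusion: No, this is NOT an identity.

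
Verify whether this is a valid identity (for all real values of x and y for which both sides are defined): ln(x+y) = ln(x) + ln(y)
No, this is NOT an identity.

Claim: ln(x+y) = ln(x) + ln(y).
Test a specific point where both sides are defined: x = 3, y = 1.
LHS = ln(x+y) ≈ 1.3863
RHS = ln(x) + ln(y) ≈ 1.0986
Since 1.3863 ≠ 1.0986, the equation fails at this point, so it cannot hold for all real values of x and y for which both sides are defined.
ln(x) + ln(y) = ln(xy), not ln(x+y).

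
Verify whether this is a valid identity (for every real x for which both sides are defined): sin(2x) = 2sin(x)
Claim: sin(2x) = 2sin(x).
Test a specific point where both sides are defined: x = π/3.
LHS = sin(2x) ≈ 0.8660
RHS = 2sin(x) ≈ 1.7321
Since 0.8660 ≠ 1.7321, the equation fails at this point, so it cannot hold for every real x for which both sides are defined.
The correct double-angle formula is sin(2x) = 2sin(x)cos(x).

Conclusion: No, this is NOT an identity.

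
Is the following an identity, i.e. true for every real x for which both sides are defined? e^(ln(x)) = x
Yes, this is an identity.

Claim: e^(ln(x)) = x.
Reasoning: For x > 0, ln(x) is by definition the exponent p such that e^p = x. Raising e to that exponent therefore returns x: e^(ln x) = x.
So the two sides agree for every real x for which both sides are defined.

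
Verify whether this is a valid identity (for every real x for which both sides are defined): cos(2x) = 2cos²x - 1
Claim: cos(2x) = 2cos²x - 1.
Reasoning: cos(2x) = cos²x - sin²x. Replace sin²x by 1 - cos²x: cos²x - (1 - cos²x) = 2cos²x - 1.
So the two sides agree for every real x for which both sides are defined.

Conclusion: Yes, this is an identity.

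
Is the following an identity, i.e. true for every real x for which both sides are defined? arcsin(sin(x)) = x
Claim: arcsin(sin(x)) = x.
Test a specific point where both sides are defined: x = π.
LHS = arcsin(sin(x)) ≈ 0.0000
RHS = x ≈ 3.1416
Since 0.0000 ≠ 3.1416, the equation fails at this point, so it cannot hold for every real x for which both sides are defined.
arcsin only returns values in [-π/2, π/2], so arcsin(sin(x)) = x holds only for x in that interval, not for all real x.

Conclusion: No, this is NOT an identity.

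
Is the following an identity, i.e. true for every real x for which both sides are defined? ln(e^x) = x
Claim: ln(e^x) = x.
Reasoning: ln is the inverse of the exponential: ln(e^x) asks for the exponent p with e^p = e^x, and since e^p is one-to-one that exponent is p = x.
So the two sides agree for every real x for which both sides are defined.

Conclusion: Yes, this is an identity.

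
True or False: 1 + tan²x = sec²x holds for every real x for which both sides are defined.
True.

Claim: 1 + tan²x = sec²x.
Reasoning: Start from sin²x + cos²x = 1 and divide every term by cos²x (allowed wherever tan x and sec x are defined): tan²x + 1 = 1/cos²x = sec²x.
So the two sides agree for every real x for which both sides are defined.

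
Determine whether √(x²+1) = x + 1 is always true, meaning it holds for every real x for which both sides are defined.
No, this is NOT an identity.

Claim: √(x²+1) = x + 1.
Test a specific point where both sides are defined: x = -2.
LHS = √(x²+1) ≈ 2.2361
RHS = x + 1 ≈ -1.0000
Since 2.2361 ≠ -1.0000, the equation fails at this point, so it cannot hold for every real x for which both sides are defined.
(x+1)² = x² + 2x + 1 ≠ x² + 1 unless x = 0.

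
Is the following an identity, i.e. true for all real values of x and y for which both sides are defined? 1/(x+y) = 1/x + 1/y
Claim: 1/(x+y) = 1/x + 1/y.
Test a specific point where both sides are defined: x = 2, y = -3.
LHS = 1/(x+y) ≈ -1.0000
RHS = 1/x + 1/y ≈ 0.1667
Since -1.0000 ≠ 0.1667, the equation fails at this point, so it cannot hold for all real values of x and y for which both sides are defined.
1/x + 1/y = (x+y)/(xy), which is not 1/(x+y).

Conclusion: No, this is NOT an identity.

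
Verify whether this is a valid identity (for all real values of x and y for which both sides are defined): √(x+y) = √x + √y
Claim: √(x+y) = √x + √y.
Test a specific point where both sides are defined: x = 3/2, y = 3.
LHS = √(x+y) ≈ 2.1213
RHS = √x + √y ≈ 2.9568
Since 2.1213 ≠ 2.9568, the equation fails at this point, so it cannot hold for all real values of x and y for which both sides are defined.
Squaring the right side gives x + 2√(xy) + y, not x + y.

Conclusion: No, this is NOT an identity.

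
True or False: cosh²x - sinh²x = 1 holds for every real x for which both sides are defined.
True.

Claim: cosh²x - sinh²x = 1.
Reasoning: With cosh(x) = (e^x + e^-x)/2 and sinh(x) = (e^x - e^-x)/2: cosh²x = (e^(2x) + 2 + e^(-2x))/4 and sinh²x = (e^(2x) - 2 + e^(-2x))/4. Subtracting leaves 4/4 = 1.
So the two sides agree for every real x for which both sides are defined.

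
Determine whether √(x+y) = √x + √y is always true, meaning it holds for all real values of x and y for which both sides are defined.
No, this is NOT an identity.

Claim: √(x+y) = √x + √y.
Test a specific point where both sides are defined: x = 1, y = 1.
LHS = √(x+y) ≈ 1.4142
RHS = √x + √y ≈ 2.0000
Since 1.4142 ≠ 2.0000, the equation fails at this point, so it cannot hold for all real values of x and y for which both sides are defined.
Squaring the right side gives x + 2√(xy) + y, not x + y.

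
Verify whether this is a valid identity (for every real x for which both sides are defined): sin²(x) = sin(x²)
No, this is NOT an identity.

Claim: sin²(x) = sin(x²).
Test a specific point where both sides are defined: x = π/4.
LHS = sin²(x) ≈ 0.5000
RHS = sin(x²) ≈ 0.5785
Since 0.5000 ≠ 0.5785, the equation fails at this point, so it cannot hold for every real x for which both sides are defined.
sin²(x) means (sin x)², squaring the output; sin(x²) squares the input. These are different functions.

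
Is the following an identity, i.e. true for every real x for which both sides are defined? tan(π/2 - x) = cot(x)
Yes, this is an identity.

Claim: tan(π/2 - x) = cot(x).
Reasoning: tan(π/2 - x) = sin(π/2 - x)/cos(π/2 - x) = cos(x)/sin(x) = cot(x), using the cofunction identities sin(π/2 - x) = cos(x) and cos(π/2 - x) = sin(x).
So the two sides agree for every real x for which both sides are defined.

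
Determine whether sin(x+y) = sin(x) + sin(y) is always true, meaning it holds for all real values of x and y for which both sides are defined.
No, this is NOT an identity.

Claim: sin(x+y) = sin(x) + sin(y).
Test a specific point where both sides are defined: x = -π/2, y = -π/6.
LHS = sin(x+y) ≈ -0.8660
RHS = sin(x) + sin(y) ≈ -1.5000
Since -0.8660 ≠ -1.5000, the equation fails at this point, so it cannot hold for all real values of x and y for which both sides are defined.
The correct expansion is sin(x+y) = sin(x)cos(y) + cos(x)sin(y); sine is not additive.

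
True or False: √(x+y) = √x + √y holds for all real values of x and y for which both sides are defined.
Claim: √(x+y) = √x + √y.
Test a specific point where both sides are defined: x = 1/2, y = 5.
LHS = √(x+y) ≈ 2.3452
RHS = √x + √y ≈ 2.9432
Since 2.3452 ≠ 2.9432, the equation fails at this point, so it cannot hold for all real values of x and y for which both sides are defined.
Squaring the right side gives x + 2√(xy) + y, not x + y.

Conclusion: False.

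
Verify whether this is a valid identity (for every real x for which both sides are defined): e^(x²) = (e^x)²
No, this is NOT an identity.

Claim: e^(x²) = (e^x)².
Test a specific point where both sides are defined: x = -1.
LHS = e^(x²) ≈ 2.7183
RHS = (e^x)² ≈ 0.1353
Since 2.7183 ≠ 0.1353, the equation fails at this point, so it cannot hold for every real x for which both sides are defined.
(e^x)² = e^(2x), and 2x ≠ x² in general.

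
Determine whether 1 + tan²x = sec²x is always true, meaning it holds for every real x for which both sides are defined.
Yes, this is an identity.

Claim: 1 + tan²x = sec²x.
Reasoning: Start from sin²x + cos²x = 1 and divide every term by cos²x (allowed wherever tan x and sec x are defined): tan²x + 1 = 1/cos²x = sec²x.
So the two sides agree for every real x for which both sides are defined.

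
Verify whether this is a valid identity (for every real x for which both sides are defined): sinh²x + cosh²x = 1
No, this is NOT an identity.

Claim: sinh²x + cosh²x = 1.
Test a specific point where both sides are defined: x = 3.
LHS = sinh²x + cosh²x ≈ 201.7156
RHS = 1 ≈ 1.0000
Since 201.7156 ≠ 1.0000, the equation fails at this point, so it cannot hold for every real x for which both sides are defined.
The correct hyperbolic identity is cosh²x - sinh²x = 1 (a difference); the sum sinh²x + cosh²x equals cosh(2x).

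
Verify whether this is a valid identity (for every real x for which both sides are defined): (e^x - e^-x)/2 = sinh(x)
Claim: (e^x - e^-x)/2 = sinh(x).
Reasoning: This is exactly the definition of the hyperbolic sine: sinh(x) := (e^x - e^-x)/2.
So the two sides agree for every real x for which both sides are defined.

Conclusion: Yes, this is an identity.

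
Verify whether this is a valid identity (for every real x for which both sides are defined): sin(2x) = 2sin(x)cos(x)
Claim: sin(2x) = 2sin(x)cos(x).
Reasoning: Put y = x in the addition formula sin(x+y) = sin(x)cos(y) + cos(x)sin(y): sin(2x) = sin(x)cos(x) + cos(x)sin(x) = 2sin(x)cos(x).
So the two sides agree for every real x for which both sides are defined.

Conclusion: Yes, this is an identity.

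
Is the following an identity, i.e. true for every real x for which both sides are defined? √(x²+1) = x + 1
Claim: √(x²+1) = x + 1.
Test a specific point where both sides are defined: x = -3.
LHS = √(x²+1) ≈ 3.1623
RHS = x + 1 ≈ -2.0000
Since 3.1623 ≠ -2.0000, the equation fails at this point, so it cannot hold for every real x for which both sides are defined.
(x+1)² = x² + 2x + 1 ≠ x² + 1 unless x = 0.

Conclusion: No, this is NOT an identity.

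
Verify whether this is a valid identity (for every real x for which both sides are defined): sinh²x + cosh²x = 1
No, this is NOT an identity.

Claim: sinh²x + cosh²x = 1.
Test a specific point where both sides are defined: x = 1.
LHS = sinh²x + cosh²x ≈ 3.7622
RHS = 1 ≈ 1.0000
Since 3.7622 ≠ 1.0000, the equation fails at this point, so it cannot hold for every real x for which both sides are defined.
The correct hyperbolic identity is cosh²x - sinh²x = 1 (a difference); the sum sinh²x + cosh²x equals cosh(2x).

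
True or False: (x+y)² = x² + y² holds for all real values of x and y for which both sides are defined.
Claim: (x+y)² = x² + y².
Test a specific point where both sides are defined: x = 3/2, y = 1.
LHS = (x+y)² ≈ 6.2500
RHS = x² + y² ≈ 3.2500
Since 6.2500 ≠ 3.2500, the equation fails at this point, so it cannot hold for all real values of x and y for which both sides are defined.
The correct expansion is (x+y)² = x² + 2xy + y²; the cross term 2xy is missing.

Conclusion: False.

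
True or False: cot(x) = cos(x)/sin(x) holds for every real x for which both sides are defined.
Claim: cot(x) = cos(x)/sin(x).
Reasoning: cot(x) is defined as 1/tan(x) = 1/(sin(x)/cos(x)) = cos(x)/sin(x), wherever sin(x) ≠ 0.
So the two sides agree for every real x for which both sides are defined.

Conclusion: True.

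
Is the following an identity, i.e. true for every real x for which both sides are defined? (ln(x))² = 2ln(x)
Claim: (ln(x))² = 2ln(x).
Test a specific point where both sides are defined: x = 4.
LHS = (ln(x))² ≈ 1.9218
RHS = 2ln(x) ≈ 2.7726
Since 1.9218 ≠ 2.7726, the equation fails at this point, so it cannot hold for every real x for which both sides are defined.
2ln(x) equals ln(x²), which is not the same as (ln x)².

Conclusion: No, this is NOT an identity.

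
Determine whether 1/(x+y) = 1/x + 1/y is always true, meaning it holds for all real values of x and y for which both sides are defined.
Claim: 1/(x+y) = 1/x + 1/y.
Test a specific point where both sides are defined: x = -3, y = 1/2.
LHS = 1/(x+y) ≈ -0.4000
RHS = 1/x + 1/y ≈ 1.6667
Since -0.4000 ≠ 1.6667, the equation fails at this point, so it cannot hold for all real values of x and y for which both sides are defined.
1/x + 1/y = (x+y)/(xy), which is not 1/(x+y).

Conclusion: No, this is NOT an identity.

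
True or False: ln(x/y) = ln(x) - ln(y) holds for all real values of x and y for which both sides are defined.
Claim: ln(x/y) = ln(x) - ln(y).
Reasoning: Both sides are simultaneously defined only when x, y > 0. Write x = e^p, y = e^q. Then x/y = e^(p-q), so ln(x/y) = p - q = ln(x) - ln(y).
So the two sides agree for all real values of x and y for which both sides are defined.

Conclusion: True.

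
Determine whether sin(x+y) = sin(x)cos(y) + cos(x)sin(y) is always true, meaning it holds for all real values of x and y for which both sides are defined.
Claim: sin(x+y) = sin(x)cos(y) + cos(x)sin(y).
Reasoning: By Euler's formula e^(i(x+y)) = e^(ix)·e^(iy) = (cos x + i·sin x)(cos y + i·sin y). The imaginary part of the left side is sin(x+y); the imaginary part of the product is sin(x)cos(y) + cos(x)sin(y).
So the two sides agree for all real values of x and y for which both sides are defined.

Conclusion: Yes, this is an identity.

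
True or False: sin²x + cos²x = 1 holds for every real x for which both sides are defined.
True.

Claim: sin²x + cos²x = 1.
Reasoning: The point (cos x, sin x) lies on the unit circle X² + Y² = 1, so cos²x + sin²x = 1 for every real x.
So the two sides agree for every real x for which both sides are defined.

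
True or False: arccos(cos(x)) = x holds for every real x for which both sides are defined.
Claim: arccos(cos(x)) = x.
Test a specific point where both sides are defined: x = -π/4.
LHS = arccos(cos(x)) ≈ 0.7854
RHS = x ≈ -0.7854
Since 0.7854 ≠ -0.7854, the equation fails at this point, so it cannot hold for every real x for which both sides are defined.
arccos only returns values in [0, π], so arccos(cos(x)) = x holds only for x in that interval, not for all real x.

Conclusion: False.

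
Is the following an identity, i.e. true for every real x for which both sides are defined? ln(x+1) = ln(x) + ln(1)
No, this is NOT an identity.

Claim: ln(x+1) = ln(x) + ln(1).
Test a specific point where both sides are defined: x = 3.
LHS = ln(x+1) ≈ 1.3863
RHS = ln(x) + ln(1) ≈ 1.0986
Since 1.3863 ≠ 1.0986, the equation fails at this point, so it cannot hold for every real x for which both sides are defined.
ln(1) = 0, so the right side is just ln(x), which differs from ln(x+1).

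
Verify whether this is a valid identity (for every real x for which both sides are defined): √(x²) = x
No, this is NOT an identity.

Claim: √(x²) = x.
Test a specific point where both sides are defined: x = -2.
LHS = √(x²) ≈ 2.0000
RHS = x ≈ -2.0000
Since 2.0000 ≠ -2.0000, the equation fails at this point, so it cannot hold for every real x for which both sides are defined.
√(x²) = |x|, which differs from x whenever x < 0 (both sides are defined for every real x).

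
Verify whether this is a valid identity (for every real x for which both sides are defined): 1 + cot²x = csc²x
Yes, this is an identity.

Claim: 1 + cot²x = csc²x.
Reasoning: Start from sin²x + cos²x = 1 and divide every term by sin²x (allowed wherever cot x and csc x are defined): 1 + cot²x = 1/sin²x = csc²x.
So the two sides agree for every real x for which both sides are defined.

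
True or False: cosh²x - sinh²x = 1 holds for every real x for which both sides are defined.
True.

Claim: cosh²x - sinh²x = 1.
Reasoning: With cosh(x) = (e^x + e^-x)/2 and sinh(x) = (e^x - e^-x)/2: cosh²x = (e^(2x) + 2 + e^(-2x))/4 and sinh²x = (e^(2x) - 2 + e^(-2x))/4. Subtracting leaves 4/4 = 1.
So the two sides agree for every real x for which both sides are defined.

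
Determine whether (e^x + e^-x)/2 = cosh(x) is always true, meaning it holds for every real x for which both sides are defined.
Claim: (e^x + e^-x)/2 = cosh(x).
Reasoning: This is exactly the definition of the hyperbolic cosine: cosh(x) := (e^x + e^-x)/2.
So the two sides agree for every real x for which both sides are defined.

Conclusion: Yes, this is an identity.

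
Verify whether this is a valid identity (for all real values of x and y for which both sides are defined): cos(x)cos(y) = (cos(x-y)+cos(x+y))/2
Yes, this is an identity.

Claim: cos(x)cos(y) = (cos(x-y)+cos(x+y))/2.
Reasoning: cos(x-y) = cos(x)cos(y) + sin(x)sin(y) and cos(x+y) = cos(x)cos(y) - sin(x)sin(y). Adding, cos(x-y) + cos(x+y) = 2cos(x)cos(y); divide by 2.
So the two sides agree for all real values of x and y for which both sides are defined.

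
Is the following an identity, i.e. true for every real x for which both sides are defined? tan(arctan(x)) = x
Yes, this is an identity.

Claim: tan(arctan(x)) = x.
Reasoning: For every real x, arctan(x) is by definition the angle in (-π/2, π/2) whose tangent equals x. Taking the tangent of that angle returns x.
So the two sides agree for every real x for which both sides are defined.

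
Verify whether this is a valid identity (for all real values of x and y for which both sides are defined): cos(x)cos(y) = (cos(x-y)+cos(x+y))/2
Yes, this is an identity.

Claim: cos(x)cos(y) = (cos(x-y)+cos(x+y))/2.
Reasoning: cos(x-y) = cos(x)cos(y) + sin(x)sin(y) and cos(x+y) = cos(x)cos(y) - sin(x)sin(y). Adding, cos(x-y) + cos(x+y) = 2cos(x)cos(y); divide by 2.
So the two sides agree for all real values of x and y for which both sides are defined.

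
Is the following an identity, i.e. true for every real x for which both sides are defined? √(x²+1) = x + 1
Claim: √(x²+1) = x + 1.
Test a specific point where both sides are defined: x = -2.
LHS = √(x²+1) ≈ 2.2361
RHS = x + 1 ≈ -1.0000
Since 2.2361 ≠ -1.0000, the equation fails at this point, so it cannot hold for every real x for which both sides are defined.
(x+1)² = x² + 2x + 1 ≠ x² + 1 unless x = 0.

Conclusion: No, this is NOT an identity.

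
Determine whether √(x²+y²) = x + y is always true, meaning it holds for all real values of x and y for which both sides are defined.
Claim: √(x²+y²) = x + y.
Test a specific point where both sides are defined: x = -3, y = 1.
LHS = √(x²+y²) ≈ 3.1623
RHS = x + y ≈ -2.0000
Since 3.1623 ≠ -2.0000, the equation fails at this point, so it cannot hold for all real values of x and y for which both sides are defined.
(x+y)² = x² + 2xy + y², not x² + y², so the square root does not split this way.

Conclusion: No, this is NOT an identity.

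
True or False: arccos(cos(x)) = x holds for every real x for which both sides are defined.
False.

Claim: arccos(cos(x)) = x.
Test a specific point where both sides are defined: x = -π/6.
LHS = arccos(cos(x)) ≈ 0.5236
RHS = x ≈ -0.5236
Since 0.5236 ≠ -0.5236, the equation fails at this point, so it cannot hold for every real x for which both sides are defined.
arccos only returns values in [0, π], so arccos(cos(x)) = x holds only for x in that interval, not for all real x.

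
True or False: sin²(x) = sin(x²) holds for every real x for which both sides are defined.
False.

Claim: sin²(x) = sin(x²).
Test a specific point where both sides are defined: x = 3π/4.
LHS = sin²(x) ≈ 0.5000
RHS = sin(x²) ≈ -0.6680
Since 0.5000 ≠ -0.6680, the equation fails at this point, so it cannot hold for every real x for which both sides are defined.
sin²(x) means (sin x)², squaring the output; sin(x²) squares the input. These are different functions.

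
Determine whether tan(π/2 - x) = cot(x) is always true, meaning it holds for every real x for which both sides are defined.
Claim: tan(π/2 - x) = cot(x).
Reasoning: tan(π/2 - x) = sin(π/2 - x)/cos(π/2 - x) = cos(x)/sin(x) = cot(x), using the cofunction identities sin(π/2 - x) = cos(x) and cos(π/2 - x) = sin(x).
So the two sides agree for every real x for which both sides are defined.

Conclusion: Yes, this is an identity.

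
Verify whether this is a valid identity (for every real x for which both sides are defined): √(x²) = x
Claim: √(x²) = x.
Test a specific point where both sides are defined: x = -3.
LHS = √(x²) ≈ 3.0000
RHS = x ≈ -3.0000
Since 3.0000 ≠ -3.0000, the equation fails at this point, so it cannot hold for every real x for which both sides are defined.
√(x²) = |x|, which differs from x whenever x < 0 (both sides are defined for every real x).

Conclusion: No, this is NOT an identity.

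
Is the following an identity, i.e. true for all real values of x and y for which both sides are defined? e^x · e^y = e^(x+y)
Claim: e^x · e^y = e^(x+y).
Reasoning: This is the law of exponents for a common base: multiplying powers adds exponents. E.g. from the series, (Σ x^j/j!)(Σ y^k/k!) = Σ_m (Σ_{j+k=m} x^j y^k/(j!k!)) = Σ_m (x+y)^m/m! by the binomial theorem.
So the two sides agree for all real values of x and y for which both sides are defined.

Conclusion: Yes, this is an identity.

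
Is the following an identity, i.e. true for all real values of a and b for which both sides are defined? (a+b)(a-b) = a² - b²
Claim: (a+b)(a-b) = a² - b².
Reasoning: Expand: (a+b)(a-b) = a² - ab + ba - b² = a² - b² (the cross terms cancel).
So the two sides agree for all real values of a and b for which both sides are defined.

Conclusion: Yes, this is an identity.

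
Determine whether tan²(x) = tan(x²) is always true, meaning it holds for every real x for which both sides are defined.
Claim: tan²(x) = tan(x²).
Test a specific point where both sides are defined: x = -π/6.
LHS = tan²(x) ≈ 0.3333
RHS = tan(x²) ≈ 0.2812
Since 0.3333 ≠ 0.2812, the equation fails at this point, so it cannot hold for every real x for which both sides are defined.
tan²(x) means (tan x)², squaring the output; tan(x²) squares the input. These are different functions.

Conclusion: No, this is NOT an identity.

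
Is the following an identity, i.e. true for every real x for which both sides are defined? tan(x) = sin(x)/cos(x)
Yes, this is an identity.

Claim: tan(x) = sin(x)/cos(x).
Reasoning: For an angle x whose terminal point on the unit circle is (cos x, sin x), tan(x) is defined as the ratio (second coordinate)/(first coordinate) = sin(x)/cos(x), wherever cos(x) ≠ 0.
So the two sides agree for every real x for which both sides are defined.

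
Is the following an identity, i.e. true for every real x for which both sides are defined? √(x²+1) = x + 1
Claim: √(x²+1) = x + 1.
Test a specific point where both sides are defined: x = 3.
LHS = √(x²+1) ≈ 3.1623
RHS = x + 1 ≈ 4.0000
Since 3.1623 ≠ 4.0000, the equation fails at this point, so it cannot hold for every real x for which both sides are defined.
(x+1)² = x² + 2x + 1 ≠ x² + 1 unless x = 0.

Conclusion: No, this is NOT an identity.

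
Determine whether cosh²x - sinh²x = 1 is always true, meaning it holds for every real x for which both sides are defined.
Yes, this is an identity.

Claim: cosh²x - sinh²x = 1.
Reasoning: With cosh(x) = (e^x + e^-x)/2 and sinh(x) = (e^x - e^-x)/2: cosh²x = (e^(2x) + 2 + e^(-2x))/4 and sinh²x = (e^(2x) - 2 + e^(-2x))/4. Subtracting leaves 4/4 = 1.
So the two sides agree for every real x for which both sides are defined.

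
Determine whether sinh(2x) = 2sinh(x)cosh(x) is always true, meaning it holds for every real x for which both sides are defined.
Claim: sinh(2x) = 2sinh(x)cosh(x).
Reasoning: 2sinh(x)cosh(x) = 2 · (e^x - e^-x)/2 · (e^x + e^-x)/2 = (e^(2x) - e^(-2x))/2 = sinh(2x).
So the two sides agree for every real x for which both sides are defined.

Conclusion: Yes, this is an identity.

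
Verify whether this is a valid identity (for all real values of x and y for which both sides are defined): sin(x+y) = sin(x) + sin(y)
Claim: sin(x+y) = sin(x) + sin(y).
Test a specific point where both sides are defined: x = -π/3, y = -π/4.
LHS = sin(x+y) ≈ -0.9659
RHS = sin(x) + sin(y) ≈ -1.5731
Since -0.9659 ≠ -1.5731, the equation fails at this point, so it cannot hold for all real values of x and y for which both sides are defined.
The correct expansion is sin(x+y) = sin(x)cos(y) + cos(x)sin(y); sine is not additive.

Conclusion: No, this is NOT an identity.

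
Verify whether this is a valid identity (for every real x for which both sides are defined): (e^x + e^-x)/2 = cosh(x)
Claim: (e^x + e^-x)/2 = cosh(x).
Reasoning: This is exactly the definition of the hyperbolic cosine: cosh(x) := (e^x + e^-x)/2.
So the two sides agree for every real x for which both sides are defined.

Conclusion: Yes, this is an identity.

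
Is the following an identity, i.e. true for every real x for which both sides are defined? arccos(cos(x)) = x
Claim: arccos(cos(x)) = x.
Test a specific point where both sides are defined: x = -π/2.
LHS = arccos(cos(x)) ≈ 1.5708
RHS = x ≈ -1.5708
Since 1.5708 ≠ -1.5708, the equation fails at this point, so it cannot hold for every real x for which both sides are defined.
arccos only returns values in [0, π], so arccos(cos(x)) = x holds only for x in that interval, not for all real x.

Conclusion: No, this is NOT an identity.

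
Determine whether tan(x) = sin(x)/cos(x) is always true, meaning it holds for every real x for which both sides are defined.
Yes, this is an identity.

Claim: tan(x) = sin(x)/cos(x).
Reasoning: For an angle x whose terminal point on the unit circle is (cos x, sin x), tan(x) is defined as the ratio (second coordinate)/(first coordinate) = sin(x)/cos(x), wherever cos(x) ≠ 0.
So the two sides agree for every real x for which both sides are defined.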